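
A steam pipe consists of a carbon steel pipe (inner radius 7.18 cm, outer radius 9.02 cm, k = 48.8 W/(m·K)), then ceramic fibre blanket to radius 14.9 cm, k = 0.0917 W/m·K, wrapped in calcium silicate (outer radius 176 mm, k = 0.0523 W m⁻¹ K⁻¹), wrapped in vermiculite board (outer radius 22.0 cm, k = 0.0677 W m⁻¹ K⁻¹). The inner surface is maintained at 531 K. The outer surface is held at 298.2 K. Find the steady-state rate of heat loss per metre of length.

Q' = 122 W/m

Resistance network (inner→outer):
  R'_carbon steel = ln(0.0902/0.0718)/(2πk) = 0.2281/(2π·48.8) = 7.441×10^-4 m·K/W
  R'_ceramic fibre blanket = ln(0.149/0.0902)/(2πk) = 0.5019/(2π·0.0917) = 0.8711 m·K/W
  R'_calcium silicate = ln(0.176/0.149)/(2πk) = 0.1665/(2π·0.0523) = 0.5068 m·K/W
  R'_vermiculite board = ln(0.220/0.176)/(2πk) = 0.2231/(2π·0.0677) = 0.5246 m·K/W
ΣR = 7.441×10^-4 + 0.8711 + 0.5068 + 0.5246 = 1.903 m·K/W
Q' = ΔT/ΣR = (531 K − 298.2 K)/1.903 = 122 W/m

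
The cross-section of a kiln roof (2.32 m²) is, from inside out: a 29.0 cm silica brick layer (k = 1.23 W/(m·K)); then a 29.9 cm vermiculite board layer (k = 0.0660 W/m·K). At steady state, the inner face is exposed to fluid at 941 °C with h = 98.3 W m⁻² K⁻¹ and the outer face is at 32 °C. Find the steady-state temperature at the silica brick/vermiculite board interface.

T = 894 °C

Series thermal resistances, inner to outer:
  R_conv,in = 1/(hA) = 1/(98.3·2.32) = 0.004385 K/W
  R_silica brick = L/(kA) = 0.290/(1.23·2.32) = 0.1016 K/W
  R_vermiculite board = L/(kA) = 0.299/(0.0660·2.32) = 1.953 K/W
ΣR = 0.004385 + 0.1016 + 1.953 = 2.059 K/W
Q = ΔT/ΣR = (941 °C − 32 °C)/2.059 = 441.5 W
From the inner boundary to the silica brick/vermiculite board interface, ΣR_partial = 0.1060 K/W.
T_interface = T_in − Q·ΣR_partial = 941 °C − (441.5)(0.1060) = 894 °C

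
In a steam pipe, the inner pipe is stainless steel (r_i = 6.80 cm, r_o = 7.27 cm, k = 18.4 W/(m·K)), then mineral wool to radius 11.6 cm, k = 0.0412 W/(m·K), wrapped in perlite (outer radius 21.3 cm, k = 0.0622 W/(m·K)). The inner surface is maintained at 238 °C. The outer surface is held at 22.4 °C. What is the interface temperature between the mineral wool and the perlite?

Treat each layer as a resistance in series:
  R'_stainless steel = ln(0.0727/0.0680)/(2πk) = 0.06683/(2π·18.4) = 5.781×10^-4 m·K/W
  R'_mineral wool = ln(0.116/0.0727)/(2πk) = 0.4672/(2π·0.0412) = 1.805 m·K/W
  R'_perlite = ln(0.213/0.116)/(2πk) = 0.6077/(2π·0.0622) = 1.555 m·K/W
ΣR = 5.781×10^-4 + 1.805 + 1.555 = 3.361 m·K/W
Q' = ΔT/ΣR = (238 °C − 22.4 °C)/3.361 = 64.15 W/m
From the inner boundary to the mineral wool/perlite interface, ΣR_partial = 1.806 m·K/W.
T_interface = T_in − Q'·ΣR_partial = 238 °C − (64.15)(1.806) = 122 °C

T = 122 °C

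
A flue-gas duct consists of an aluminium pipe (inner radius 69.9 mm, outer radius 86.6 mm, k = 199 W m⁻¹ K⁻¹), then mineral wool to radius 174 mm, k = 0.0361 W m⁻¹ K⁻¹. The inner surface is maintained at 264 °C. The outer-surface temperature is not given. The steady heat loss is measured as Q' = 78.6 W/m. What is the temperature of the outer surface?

T_out = 22.2 °C

Series resistances:
  R'_aluminium = ln(0.0866/0.0699)/(2πk) = 0.2142/(2π·199) = 1.713×10^-4 m·K/W
  R'_mineral wool = ln(0.174/0.0866)/(2πk) = 0.6978/(2π·0.0361) = 3.076 m·K/W
ΣR = 3.076 m·K/W
ΔT = Q'·ΣR = 78.6 × 3.076 = 241.8 K
Heat flows outward, so T_out = T_in − ΔT = 264 − 241.8 = 22.2 °C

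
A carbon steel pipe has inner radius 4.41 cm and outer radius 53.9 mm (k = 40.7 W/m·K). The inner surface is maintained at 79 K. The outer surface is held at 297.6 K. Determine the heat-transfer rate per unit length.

Q' = 2πk·ΔT/ln(r₂/r₁) = 2π × 40.7 × 218.6 / ln(0.0539/0.0441) = 2.79×10^5 W/m

Q' = 2.79×10^5 W/m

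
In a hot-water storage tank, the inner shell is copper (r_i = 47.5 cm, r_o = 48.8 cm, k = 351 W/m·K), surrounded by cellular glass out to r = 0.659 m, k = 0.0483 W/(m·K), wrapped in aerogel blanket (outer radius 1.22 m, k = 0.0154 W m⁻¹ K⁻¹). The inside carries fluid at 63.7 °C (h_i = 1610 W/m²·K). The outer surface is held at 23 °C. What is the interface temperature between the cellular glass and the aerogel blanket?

Series thermal resistances, inner to outer:
  R_conv,in = 1/(4πr²h) = 1/(4π·0.475²·1610) = 2.191×10^-4 K/W
  R_copper = (1/0.475 − 1/0.488)/(4πk) = 0.05608/(4π·351) = 1.271×10^-5 K/W
  R_cellular glass = (1/0.488 − 1/0.659)/(4πk) = 0.5317/(4π·0.0483) = 0.8761 K/W
  R_aerogel blanket = (1/0.659 − 1/1.22)/(4πk) = 0.6978/(4π·0.0154) = 3.606 K/W
ΣR = 2.191×10^-4 + 1.271×10^-5 + 0.8761 + 3.606 = 4.482 K/W
Q = ΔT/ΣR = (63.7 °C − 23 °C)/4.482 = 9.081 W
From the inner boundary to the cellular glass/aerogel blanket interface, ΣR_partial = 0.8763 K/W.
T_interface = T_in − Q·ΣR_partial = 63.7 °C − (9.081)(0.8763) = 55.7 °C

T = 55.7 °C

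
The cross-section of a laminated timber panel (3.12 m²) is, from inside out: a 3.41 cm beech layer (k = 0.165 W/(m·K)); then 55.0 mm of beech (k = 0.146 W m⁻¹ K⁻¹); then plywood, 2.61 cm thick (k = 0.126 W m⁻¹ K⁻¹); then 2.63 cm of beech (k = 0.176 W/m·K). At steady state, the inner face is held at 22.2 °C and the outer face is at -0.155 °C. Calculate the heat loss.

Treat each layer as a resistance in series:
  R_beech = L/(kA) = 0.0341/(0.165·3.12) = 0.06624 K/W
  R_beech = L/(kA) = 0.0550/(0.146·3.12) = 0.1207 K/W
  R_plywood = L/(kA) = 0.0261/(0.126·3.12) = 0.06639 K/W
  R_beech = L/(kA) = 0.0263/(0.176·3.12) = 0.04789 K/W
ΣR = 0.06624 + 0.1207 + 0.06639 + 0.04789 = 0.3012 K/W
Q = ΔT/ΣR = (22.2 °C − -0.155 °C)/0.3012 = 74.2 W

Q = 74.2 W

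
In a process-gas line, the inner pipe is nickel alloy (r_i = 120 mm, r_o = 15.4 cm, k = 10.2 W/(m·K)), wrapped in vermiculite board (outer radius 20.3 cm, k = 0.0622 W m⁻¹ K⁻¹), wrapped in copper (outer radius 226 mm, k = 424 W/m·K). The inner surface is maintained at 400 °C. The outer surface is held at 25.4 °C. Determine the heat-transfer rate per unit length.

Q' = 527 W/m

Series thermal resistances, inner to outer:
  R'_nickel alloy = ln(0.154/0.120)/(2πk) = 0.2495/(2π·10.2) = 0.003892 m·K/W
  R'_vermiculite board = ln(0.203/0.154)/(2πk) = 0.2763/(2π·0.0622) = 0.7069 m·K/W
  R'_copper = ln(0.226/0.203)/(2πk) = 0.1073/(2π·424) = 4.029×10^-5 m·K/W
ΣR = 0.003892 + 0.7069 + 4.029×10^-5 = 0.7108 m·K/W
Q' = ΔT/ΣR = (400 °C − 25.4 °C)/0.7108 = 527 W/m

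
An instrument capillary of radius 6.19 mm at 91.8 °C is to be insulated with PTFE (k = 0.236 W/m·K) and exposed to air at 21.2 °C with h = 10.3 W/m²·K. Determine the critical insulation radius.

r_cr = 2.29 cm

For a cylinder, r_cr = k_ins/h = 0.236/10.3 = 0.0229 m = 2.29 cm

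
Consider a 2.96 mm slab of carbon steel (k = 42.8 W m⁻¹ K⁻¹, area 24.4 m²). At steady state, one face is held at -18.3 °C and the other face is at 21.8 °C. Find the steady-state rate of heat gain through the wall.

Q = kA·ΔT/L = 42.8 × 24.4 × |-18.3 °C − 21.8 °C| / 0.00296 = 1.41×10^7 W

Q = 1.41×10^7 W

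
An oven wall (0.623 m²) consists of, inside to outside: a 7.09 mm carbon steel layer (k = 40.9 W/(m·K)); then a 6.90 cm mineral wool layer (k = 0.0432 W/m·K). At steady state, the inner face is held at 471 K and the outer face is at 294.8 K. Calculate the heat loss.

Q = 68.7 W

Series thermal resistances, inner to outer:
  R_carbon steel = L/(kA) = 0.00709/(40.9·0.623) = 2.782×10^-4 K/W
  R_mineral wool = L/(kA) = 0.0690/(0.0432·0.623) = 2.564 K/W
ΣR = 2.782×10^-4 + 2.564 = 2.564 K/W
Q = ΔT/ΣR = (471 K − 294.8 K)/2.564 = 68.7 W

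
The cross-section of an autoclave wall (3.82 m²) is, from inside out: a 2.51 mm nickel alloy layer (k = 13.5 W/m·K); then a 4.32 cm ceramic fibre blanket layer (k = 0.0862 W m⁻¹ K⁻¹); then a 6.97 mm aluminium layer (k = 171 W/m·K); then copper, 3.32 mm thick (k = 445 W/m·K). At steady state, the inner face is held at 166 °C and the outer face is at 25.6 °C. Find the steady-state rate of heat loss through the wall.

Treat each layer as a resistance in series:
  R_nickel alloy = L/(kA) = 0.00251/(13.5·3.82) = 4.867×10^-5 K/W
  R_ceramic fibre blanket = L/(kA) = 0.0432/(0.0862·3.82) = 0.1312 K/W
  R_aluminium = L/(kA) = 0.00697/(171·3.82) = 1.067×10^-5 K/W
  R_copper = L/(kA) = 0.00332/(445·3.82) = 1.953×10^-6 K/W
ΣR = 4.867×10^-5 + 0.1312 + 1.067×10^-5 + 1.953×10^-6 = 0.1313 K/W
Q = ΔT/ΣR = (166 °C − 25.6 °C)/0.1313 = 1070 W

Q = 1070 W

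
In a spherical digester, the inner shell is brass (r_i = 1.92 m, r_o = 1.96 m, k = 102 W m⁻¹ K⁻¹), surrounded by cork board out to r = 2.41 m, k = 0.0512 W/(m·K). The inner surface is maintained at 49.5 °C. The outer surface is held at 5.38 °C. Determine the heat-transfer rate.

Q = 298 W

Series thermal resistances, inner to outer:
  R_brass = (1/1.92 − 1/1.96)/(4πk) = 0.01063/(4π·102) = 8.293×10^-6 K/W
  R_cork board = (1/1.96 − 1/2.41)/(4πk) = 0.09527/(4π·0.0512) = 0.1481 K/W
ΣR = 8.293×10^-6 + 0.1481 = 0.1481 K/W
Q = ΔT/ΣR = (49.5 °C − 5.38 °C)/0.1481 = 298 W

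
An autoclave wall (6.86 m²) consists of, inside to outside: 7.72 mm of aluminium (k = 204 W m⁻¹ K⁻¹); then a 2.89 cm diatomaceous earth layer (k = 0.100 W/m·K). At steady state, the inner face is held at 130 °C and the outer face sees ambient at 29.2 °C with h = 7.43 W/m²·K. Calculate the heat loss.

Q = 1630 W

Treat each layer as a resistance in series:
  R_aluminium = L/(kA) = 0.00772/(204·6.86) = 5.516×10^-6 K/W
  R_diatomaceous earth = L/(kA) = 0.0289/(0.100·6.86) = 0.04213 K/W
  R_conv,out = 1/(hA) = 1/(7.43·6.86) = 0.01962 K/W
ΣR = 5.516×10^-6 + 0.04213 + 0.01962 = 0.06176 K/W
Q = ΔT/ΣR = (130 °C − 29.2 °C)/0.06176 = 1630 W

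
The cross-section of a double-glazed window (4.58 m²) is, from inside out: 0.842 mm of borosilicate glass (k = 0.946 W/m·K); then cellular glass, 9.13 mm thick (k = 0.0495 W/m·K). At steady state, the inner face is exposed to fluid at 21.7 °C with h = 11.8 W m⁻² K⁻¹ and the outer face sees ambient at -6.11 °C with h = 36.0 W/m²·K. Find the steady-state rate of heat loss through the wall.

Series thermal resistances, inner to outer:
  R_conv,in = 1/(hA) = 1/(11.8·4.58) = 0.01850 K/W
  R_borosilicate glass = L/(kA) = 8.42×10^-4/(0.946·4.58) = 1.943×10^-4 K/W
  R_cellular glass = L/(kA) = 0.00913/(0.0495·4.58) = 0.04027 K/W
  R_conv,out = 1/(hA) = 1/(36.0·4.58) = 0.006065 K/W
ΣR = 0.01850 + 1.943×10^-4 + 0.04027 + 0.006065 = 0.06503 K/W
Q = ΔT/ΣR = (21.7 °C − -6.11 °C)/0.06503 = 428 W

Q = 428 W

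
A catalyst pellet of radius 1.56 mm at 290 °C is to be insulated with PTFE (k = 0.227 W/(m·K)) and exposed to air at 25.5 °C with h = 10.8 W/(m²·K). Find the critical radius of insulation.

For a sphere, r_cr = 2k_ins/h = 2·0.227/10.8 = 0.0420 m = 4.20 cm

r_cr = 4.20 cm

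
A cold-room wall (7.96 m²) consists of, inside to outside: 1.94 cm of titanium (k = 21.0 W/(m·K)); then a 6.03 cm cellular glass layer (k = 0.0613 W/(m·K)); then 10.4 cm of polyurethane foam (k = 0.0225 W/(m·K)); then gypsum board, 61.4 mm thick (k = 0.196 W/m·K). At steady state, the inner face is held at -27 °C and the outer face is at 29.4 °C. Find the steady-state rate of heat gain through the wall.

Q = 75.8 W

Resistance network (inner→outer):
  R_titanium = L/(kA) = 0.0194/(21.0·7.96) = 1.161×10^-4 K/W
  R_cellular glass = L/(kA) = 0.0603/(0.0613·7.96) = 0.1236 K/W
  R_polyurethane foam = L/(kA) = 0.104/(0.0225·7.96) = 0.5807 K/W
  R_gypsum board = L/(kA) = 0.0614/(0.196·7.96) = 0.03935 K/W
ΣR = 1.161×10^-4 + 0.1236 + 0.5807 + 0.03935 = 0.7438 K/W
Q = ΔT/ΣR = (-27 °C − 29.4 °C)/0.7438 = -75.8 W
(Negative Q ⇒ heat flows inward; heat gain = 75.8 W.)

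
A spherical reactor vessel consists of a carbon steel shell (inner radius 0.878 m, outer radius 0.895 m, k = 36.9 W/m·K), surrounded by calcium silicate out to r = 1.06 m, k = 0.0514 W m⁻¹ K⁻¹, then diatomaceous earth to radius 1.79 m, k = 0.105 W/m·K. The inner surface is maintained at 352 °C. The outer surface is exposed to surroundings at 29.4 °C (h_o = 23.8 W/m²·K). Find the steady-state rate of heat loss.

Q = 574 W

Resistance network (inner→outer):
  R_carbon steel = (1/0.878 − 1/0.895)/(4πk) = 0.02163/(4π·36.9) = 4.665×10^-5 K/W
  R_calcium silicate = (1/0.895 − 1/1.06)/(4πk) = 0.1739/(4π·0.0514) = 0.2693 K/W
  R_diatomaceous earth = (1/1.06 − 1/1.79)/(4πk) = 0.3847/(4π·0.105) = 0.2916 K/W
  R_conv,out = 1/(4πr²h) = 1/(4π·1.79²·23.8) = 0.001044 K/W
ΣR = 4.665×10^-5 + 0.2693 + 0.2916 + 0.001044 = 0.5620 K/W
Q = ΔT/ΣR = (352 °C − 29.4 °C)/0.5620 = 574 W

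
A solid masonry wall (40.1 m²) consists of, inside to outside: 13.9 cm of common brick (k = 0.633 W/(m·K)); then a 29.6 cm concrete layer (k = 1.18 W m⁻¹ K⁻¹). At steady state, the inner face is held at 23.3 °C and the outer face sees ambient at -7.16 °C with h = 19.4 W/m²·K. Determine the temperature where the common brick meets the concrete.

Treat each layer as a resistance in series:
  R_common brick = L/(kA) = 0.139/(0.633·40.1) = 0.005476 K/W
  R_concrete = L/(kA) = 0.296/(1.18·40.1) = 0.006256 K/W
  R_conv,out = 1/(hA) = 1/(19.4·40.1) = 0.001285 K/W
ΣR = 0.005476 + 0.006256 + 0.001285 = 0.01302 K/W
Q = ΔT/ΣR = (23.3 °C − -7.16 °C)/0.01302 = 2339 W
From the inner boundary to the common brick/concrete interface, ΣR_partial = 0.005476 K/W.
T_interface = T_in − Q·ΣR_partial = 23.3 °C − (2339)(0.005476) = 10.5 °C

T = 10.5 °C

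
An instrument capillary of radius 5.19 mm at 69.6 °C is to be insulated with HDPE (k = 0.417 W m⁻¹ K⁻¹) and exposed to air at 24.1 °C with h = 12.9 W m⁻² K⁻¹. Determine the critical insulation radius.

r_cr = 3.23 cm

For a cylinder, r_cr = k_ins/h = 0.417/12.9 = 0.0323 m = 3.23 cm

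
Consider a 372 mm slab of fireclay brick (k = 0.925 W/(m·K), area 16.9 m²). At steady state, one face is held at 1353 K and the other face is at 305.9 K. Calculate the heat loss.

Q = 44.0 kW

Q = kA·ΔT/L = 0.925 × 16.9 × |1353 K − 305.9 K| / 0.372 = 44000 W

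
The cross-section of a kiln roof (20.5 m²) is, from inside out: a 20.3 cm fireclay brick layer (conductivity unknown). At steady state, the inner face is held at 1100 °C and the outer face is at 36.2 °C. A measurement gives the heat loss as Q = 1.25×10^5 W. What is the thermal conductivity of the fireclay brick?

ΣR = ΔT/Q = |1100 − 36.2|/1.25×10^5 = 0.008510 K/W
L/(kA) = 0.008510 ⇒ k = 0.203/(0.008510·20.5) = 1.16 W/m·K

k = 1.16 W/m·K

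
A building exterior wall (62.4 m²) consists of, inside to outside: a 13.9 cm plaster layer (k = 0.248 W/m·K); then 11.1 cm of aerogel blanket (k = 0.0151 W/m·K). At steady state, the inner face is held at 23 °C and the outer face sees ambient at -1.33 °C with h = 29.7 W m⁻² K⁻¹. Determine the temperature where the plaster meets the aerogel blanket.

Treat each layer as a resistance in series:
  R_plaster = L/(kA) = 0.139/(0.248·62.4) = 0.008982 K/W
  R_aerogel blanket = L/(kA) = 0.111/(0.0151·62.4) = 0.1178 K/W
  R_conv,out = 1/(hA) = 1/(29.7·62.4) = 5.396×10^-4 K/W
ΣR = 0.008982 + 0.1178 + 5.396×10^-4 = 0.1273 K/W
Q = ΔT/ΣR = (23 °C − -1.33 °C)/0.1273 = 191.1 W
From the inner boundary to the plaster/aerogel blanket interface, ΣR_partial = 0.008982 K/W.
T_interface = T_in − Q·ΣR_partial = 23 °C − (191.1)(0.008982) = 21.3 °C

T = 21.3 °C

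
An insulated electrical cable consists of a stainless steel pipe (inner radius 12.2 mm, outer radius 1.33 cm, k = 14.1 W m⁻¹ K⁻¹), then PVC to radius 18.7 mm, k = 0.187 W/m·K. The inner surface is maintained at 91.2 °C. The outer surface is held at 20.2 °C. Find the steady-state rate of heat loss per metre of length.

Resistance network (inner→outer):
  R'_stainless steel = ln(0.0133/0.0122)/(2πk) = 0.08633/(2π·14.1) = 9.744×10^-4 m·K/W
  R'_PVC = ln(0.0187/0.0133)/(2πk) = 0.3408/(2π·0.187) = 0.2900 m·K/W
ΣR = 9.744×10^-4 + 0.2900 = 0.2910 m·K/W
Q' = ΔT/ΣR = (91.2 °C − 20.2 °C)/0.2910 = 244 W/m

Q' = 244 W/m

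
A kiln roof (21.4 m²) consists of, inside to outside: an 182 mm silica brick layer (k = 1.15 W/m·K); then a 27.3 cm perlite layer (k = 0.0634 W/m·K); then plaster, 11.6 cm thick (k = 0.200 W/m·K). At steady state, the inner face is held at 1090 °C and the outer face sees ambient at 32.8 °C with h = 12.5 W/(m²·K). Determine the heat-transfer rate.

Q = 4420 W

Series thermal resistances, inner to outer:
  R_silica brick = L/(kA) = 0.182/(1.15·21.4) = 0.007395 K/W
  R_perlite = L/(kA) = 0.273/(0.0634·21.4) = 0.2012 K/W
  R_plaster = L/(kA) = 0.116/(0.200·21.4) = 0.02710 K/W
  R_conv,out = 1/(hA) = 1/(12.5·21.4) = 0.003738 K/W
ΣR = 0.007395 + 0.2012 + 0.02710 + 0.003738 = 0.2394 K/W
Q = ΔT/ΣR = (1090 °C − 32.8 °C)/0.2394 = 4420 W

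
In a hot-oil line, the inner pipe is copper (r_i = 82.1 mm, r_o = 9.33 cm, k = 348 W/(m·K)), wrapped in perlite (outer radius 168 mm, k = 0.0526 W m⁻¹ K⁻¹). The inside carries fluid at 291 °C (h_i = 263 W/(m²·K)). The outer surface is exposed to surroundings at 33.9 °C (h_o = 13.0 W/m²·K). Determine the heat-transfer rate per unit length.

Treat each layer as a resistance in series:
  R'_conv,in = 1/(2πr h) = 1/(2π·0.0821·263) = 0.007371 m·K/W
  R'_copper = ln(0.0933/0.0821)/(2πk) = 0.1279/(2π·348) = 5.849×10^-5 m·K/W
  R'_perlite = ln(0.168/0.0933)/(2πk) = 0.5881/(2π·0.0526) = 1.780 m·K/W
  R'_conv,out = 1/(2πr h) = 1/(2π·0.168·13.0) = 0.07287 m·K/W
ΣR = 0.007371 + 5.849×10^-5 + 1.780 + 0.07287 = 1.860 m·K/W
Q' = ΔT/ΣR = (291 °C − 33.9 °C)/1.860 = 138 W/m

Q' = 138 W/m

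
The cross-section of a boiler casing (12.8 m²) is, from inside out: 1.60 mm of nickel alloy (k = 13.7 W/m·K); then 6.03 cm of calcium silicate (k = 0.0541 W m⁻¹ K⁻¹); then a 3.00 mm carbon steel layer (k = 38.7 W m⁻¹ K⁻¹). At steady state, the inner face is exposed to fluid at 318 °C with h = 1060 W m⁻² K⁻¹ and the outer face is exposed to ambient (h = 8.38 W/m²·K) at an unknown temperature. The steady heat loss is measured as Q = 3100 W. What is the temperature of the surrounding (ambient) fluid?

Sum the resistances:
  R_conv,in = 1/(hA) = 1/(1060·12.8) = 7.370×10^-5 K/W
  R_nickel alloy = L/(kA) = 0.00160/(13.7·12.8) = 9.124×10^-6 K/W
  R_calcium silicate = L/(kA) = 0.0603/(0.0541·12.8) = 0.08708 K/W
  R_carbon steel = L/(kA) = 0.00300/(38.7·12.8) = 6.056×10^-6 K/W
  R_conv,out = 1/(hA) = 1/(8.38·12.8) = 0.009323 K/W
ΣR = 0.09649 K/W
ΔT = Q·ΣR = 3100 × 0.09649 = 299.1 K
Heat flows outward, so T_out = T_in − ΔT = 318 − 299.1 = 18.9 °C

T_out = 18.9 °C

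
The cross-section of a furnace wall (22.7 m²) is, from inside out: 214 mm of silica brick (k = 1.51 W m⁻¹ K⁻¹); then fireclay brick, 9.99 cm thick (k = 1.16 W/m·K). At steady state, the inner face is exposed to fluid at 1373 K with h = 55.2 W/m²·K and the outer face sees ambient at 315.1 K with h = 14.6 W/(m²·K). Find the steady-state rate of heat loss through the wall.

Treat each layer as a resistance in series:
  R_conv,in = 1/(hA) = 1/(55.2·22.7) = 7.981×10^-4 K/W
  R_silica brick = L/(kA) = 0.214/(1.51·22.7) = 0.006243 K/W
  R_fireclay brick = L/(kA) = 0.0999/(1.16·22.7) = 0.003794 K/W
  R_conv,out = 1/(hA) = 1/(14.6·22.7) = 0.003017 K/W
ΣR = 7.981×10^-4 + 0.006243 + 0.003794 + 0.003017 = 0.01385 K/W
Q = ΔT/ΣR = (1373 K − 315.1 K)/0.01385 = 76400 W

Q = 76.4 kW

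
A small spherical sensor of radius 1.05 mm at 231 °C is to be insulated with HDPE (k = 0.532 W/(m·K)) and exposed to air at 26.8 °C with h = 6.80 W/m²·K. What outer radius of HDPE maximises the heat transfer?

r_cr = 15.6 cm

For a sphere, r_cr = 2k_ins/h = 2·0.532/6.80 = 0.156 m = 15.6 cm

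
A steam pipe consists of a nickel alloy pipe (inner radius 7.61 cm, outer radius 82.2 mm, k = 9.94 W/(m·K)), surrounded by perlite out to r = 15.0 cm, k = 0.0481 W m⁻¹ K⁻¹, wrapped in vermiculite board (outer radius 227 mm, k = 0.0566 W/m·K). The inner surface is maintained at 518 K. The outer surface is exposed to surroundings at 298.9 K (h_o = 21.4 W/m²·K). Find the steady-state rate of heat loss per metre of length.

Q' = 68.7 W/m

Treat each layer as a resistance in series:
  R'_nickel alloy = ln(0.0822/0.0761)/(2πk) = 0.07711/(2π·9.94) = 0.001235 m·K/W
  R'_perlite = ln(0.150/0.0822)/(2πk) = 0.6015/(2π·0.0481) = 1.990 m·K/W
  R'_vermiculite board = ln(0.227/0.150)/(2πk) = 0.4143/(2π·0.0566) = 1.165 m·K/W
  R'_conv,out = 1/(2πr h) = 1/(2π·0.227·21.4) = 0.03276 m·K/W
ΣR = 0.001235 + 1.990 + 1.165 + 0.03276 = 3.189 m·K/W
Q' = ΔT/ΣR = (518 K − 298.9 K)/3.189 = 68.7 W/m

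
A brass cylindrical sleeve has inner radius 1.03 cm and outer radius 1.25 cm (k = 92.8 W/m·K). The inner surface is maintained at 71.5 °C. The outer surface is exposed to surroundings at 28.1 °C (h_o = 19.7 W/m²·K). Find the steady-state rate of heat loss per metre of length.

Q' = 67.1 W/m

Series thermal resistances, inner to outer:
  R'_brass = ln(0.0125/0.0103)/(2πk) = 0.1936/(2π·92.8) = 3.320×10^-4 m·K/W
  R'_conv,out = 1/(2πr h) = 1/(2π·0.0125·19.7) = 0.6463 m·K/W
ΣR = 3.320×10^-4 + 0.6463 = 0.6466 m·K/W
Q' = ΔT/ΣR = (71.5 °C − 28.1 °C)/0.6466 = 67.1 W/m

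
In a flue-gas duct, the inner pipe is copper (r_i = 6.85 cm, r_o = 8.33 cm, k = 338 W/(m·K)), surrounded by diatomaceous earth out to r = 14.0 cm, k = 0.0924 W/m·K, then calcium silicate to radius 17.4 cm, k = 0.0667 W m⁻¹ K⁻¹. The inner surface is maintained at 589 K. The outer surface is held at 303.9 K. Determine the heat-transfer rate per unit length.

Treat each layer as a resistance in series:
  R'_copper = ln(0.0833/0.0685)/(2πk) = 0.1956/(2π·338) = 9.211×10^-5 m·K/W
  R'_diatomaceous earth = ln(0.140/0.0833)/(2πk) = 0.5192/(2π·0.0924) = 0.8943 m·K/W
  R'_calcium silicate = ln(0.174/0.140)/(2πk) = 0.2174/(2π·0.0667) = 0.5188 m·K/W
ΣR = 9.211×10^-5 + 0.8943 + 0.5188 = 1.413 m·K/W
Q' = ΔT/ΣR = (589 K − 303.9 K)/1.413 = 202 W/m

Q' = 202 W/m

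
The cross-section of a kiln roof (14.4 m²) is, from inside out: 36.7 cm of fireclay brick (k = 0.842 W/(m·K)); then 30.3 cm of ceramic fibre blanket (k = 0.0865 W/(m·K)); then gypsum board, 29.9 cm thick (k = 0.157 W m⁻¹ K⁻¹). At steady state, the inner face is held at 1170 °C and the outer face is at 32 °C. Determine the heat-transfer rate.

Treat each layer as a resistance in series:
  R_fireclay brick = L/(kA) = 0.367/(0.842·14.4) = 0.03027 K/W
  R_ceramic fibre blanket = L/(kA) = 0.303/(0.0865·14.4) = 0.2433 K/W
  R_gypsum board = L/(kA) = 0.299/(0.157·14.4) = 0.1323 K/W
ΣR = 0.03027 + 0.2433 + 0.1323 = 0.4059 K/W
Q = ΔT/ΣR = (1170 °C − 32 °C)/0.4059 = 2800 W

Q = 2.80 kW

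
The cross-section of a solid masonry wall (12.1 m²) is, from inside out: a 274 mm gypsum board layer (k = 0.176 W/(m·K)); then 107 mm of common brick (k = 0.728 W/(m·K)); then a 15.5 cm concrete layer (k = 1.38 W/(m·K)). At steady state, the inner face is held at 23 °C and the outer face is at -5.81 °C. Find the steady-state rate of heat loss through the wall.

Q = 192 W

Treat each layer as a resistance in series:
  R_gypsum board = L/(kA) = 0.274/(0.176·12.1) = 0.1287 K/W
  R_common brick = L/(kA) = 0.107/(0.728·12.1) = 0.01215 K/W
  R_concrete = L/(kA) = 0.155/(1.38·12.1) = 0.009283 K/W
ΣR = 0.1287 + 0.01215 + 0.009283 = 0.1501 K/W
Q = ΔT/ΣR = (23 °C − -5.81 °C)/0.1501 = 192 W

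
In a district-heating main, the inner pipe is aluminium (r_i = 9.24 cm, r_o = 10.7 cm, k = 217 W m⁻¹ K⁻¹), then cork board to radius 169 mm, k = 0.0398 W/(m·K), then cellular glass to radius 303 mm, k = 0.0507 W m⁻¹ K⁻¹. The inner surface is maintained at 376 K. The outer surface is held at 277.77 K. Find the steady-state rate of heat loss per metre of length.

Q' = 26.8 W/m

Series thermal resistances, inner to outer:
  R'_aluminium = ln(0.107/0.0924)/(2πk) = 0.1467/(2π·217) = 1.076×10^-4 m·K/W
  R'_cork board = ln(0.169/0.107)/(2πk) = 0.4571/(2π·0.0398) = 1.828 m·K/W
  R'_cellular glass = ln(0.303/0.169)/(2πk) = 0.5838/(2π·0.0507) = 1.833 m·K/W
ΣR = 1.076×10^-4 + 1.828 + 1.833 = 3.661 m·K/W
Q' = ΔT/ΣR = (376 K − 277.77 K)/3.661 = 26.8 W/m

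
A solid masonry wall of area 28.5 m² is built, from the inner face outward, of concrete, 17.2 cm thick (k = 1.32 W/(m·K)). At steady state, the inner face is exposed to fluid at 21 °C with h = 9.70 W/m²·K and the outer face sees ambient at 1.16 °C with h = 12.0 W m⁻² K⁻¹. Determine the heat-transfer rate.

Q = 1790 W

Treat each layer as a resistance in series:
  R_conv,in = 1/(hA) = 1/(9.70·28.5) = 0.003617 K/W
  R_concrete = L/(kA) = 0.172/(1.32·28.5) = 0.004572 K/W
  R_conv,out = 1/(hA) = 1/(12.0·28.5) = 0.002924 K/W
ΣR = 0.003617 + 0.004572 + 0.002924 = 0.01111 K/W
Q = ΔT/ΣR = (21 °C − 1.16 °C)/0.01111 = 1790 W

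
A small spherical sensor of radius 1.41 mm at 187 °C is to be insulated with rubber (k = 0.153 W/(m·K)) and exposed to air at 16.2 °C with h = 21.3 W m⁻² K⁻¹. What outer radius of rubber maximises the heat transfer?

For a sphere, r_cr = 2k_ins/h = 2·0.153/21.3 = 0.0144 m = 1.44 cm

r_cr = 1.44 cm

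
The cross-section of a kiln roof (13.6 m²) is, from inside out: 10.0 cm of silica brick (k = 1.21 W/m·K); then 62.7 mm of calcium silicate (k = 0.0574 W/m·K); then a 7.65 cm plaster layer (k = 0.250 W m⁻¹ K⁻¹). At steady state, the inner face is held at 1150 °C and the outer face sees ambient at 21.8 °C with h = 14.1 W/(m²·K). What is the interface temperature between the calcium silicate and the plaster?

T = 296 °C

Resistance network (inner→outer):
  R_silica brick = L/(kA) = 0.100/(1.21·13.6) = 0.006077 K/W
  R_calcium silicate = L/(kA) = 0.0627/(0.0574·13.6) = 0.08032 K/W
  R_plaster = L/(kA) = 0.0765/(0.250·13.6) = 0.02250 K/W
  R_conv,out = 1/(hA) = 1/(14.1·13.6) = 0.005215 K/W
ΣR = 0.006077 + 0.08032 + 0.02250 + 0.005215 = 0.1141 K/W
Q = ΔT/ΣR = (1150 °C − 21.8 °C)/0.1141 = 9888 W
From the inner boundary to the calcium silicate/plaster interface, ΣR_partial = 0.08640 K/W.
T_interface = T_in − Q·ΣR_partial = 1150 °C − (9888)(0.08640) = 296 °C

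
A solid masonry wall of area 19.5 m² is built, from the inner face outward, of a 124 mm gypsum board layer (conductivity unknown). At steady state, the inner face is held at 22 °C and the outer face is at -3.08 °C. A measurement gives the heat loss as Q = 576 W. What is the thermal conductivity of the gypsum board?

ΣR = ΔT/Q = |22 − -3.08|/576 = 0.04354 K/W
L/(kA) = 0.04354 ⇒ k = 0.124/(0.04354·19.5) = 0.146 W/m·K

k = 0.146 W/m·K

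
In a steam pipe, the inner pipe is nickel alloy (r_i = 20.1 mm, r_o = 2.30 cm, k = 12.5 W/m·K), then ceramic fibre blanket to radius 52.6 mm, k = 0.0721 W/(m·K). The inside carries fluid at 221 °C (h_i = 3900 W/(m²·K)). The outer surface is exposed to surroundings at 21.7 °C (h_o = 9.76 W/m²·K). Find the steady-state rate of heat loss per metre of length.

Q' = 93.1 W/m

Resistance network (inner→outer):
  R'_conv,in = 1/(2πr h) = 1/(2π·0.0201·3900) = 0.002030 m·K/W
  R'_nickel alloy = ln(0.0230/0.0201)/(2πk) = 0.1348/(2π·12.5) = 0.001716 m·K/W
  R'_ceramic fibre blanket = ln(0.0526/0.0230)/(2πk) = 0.8272/(2π·0.0721) = 1.826 m·K/W
  R'_conv,out = 1/(2πr h) = 1/(2π·0.0526·9.76) = 0.3100 m·K/W
ΣR = 0.002030 + 0.001716 + 1.826 + 0.3100 = 2.140 m·K/W
Q' = ΔT/ΣR = (221 °C − 21.7 °C)/2.140 = 93.1 W/m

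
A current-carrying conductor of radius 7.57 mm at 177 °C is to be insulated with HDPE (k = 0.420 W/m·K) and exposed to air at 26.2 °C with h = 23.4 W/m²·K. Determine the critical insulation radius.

For a cylinder, r_cr = k_ins/h = 0.420/23.4 = 0.0179 m = 1.79 cm

r_cr = 1.79 cm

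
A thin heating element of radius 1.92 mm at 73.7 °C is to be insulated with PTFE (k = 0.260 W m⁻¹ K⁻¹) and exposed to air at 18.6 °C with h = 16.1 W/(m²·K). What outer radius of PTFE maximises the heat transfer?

For a cylinder, r_cr = k_ins/h = 0.260/16.1 = 0.0161 m = 1.61 cm

r_cr = 1.61 cm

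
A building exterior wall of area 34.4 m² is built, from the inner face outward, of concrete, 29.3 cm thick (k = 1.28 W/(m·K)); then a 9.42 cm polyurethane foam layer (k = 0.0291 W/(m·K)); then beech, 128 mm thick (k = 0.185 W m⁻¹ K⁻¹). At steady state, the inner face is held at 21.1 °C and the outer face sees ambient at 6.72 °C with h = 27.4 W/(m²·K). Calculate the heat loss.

Resistance network (inner→outer):
  R_concrete = L/(kA) = 0.293/(1.28·34.4) = 0.006654 K/W
  R_polyurethane foam = L/(kA) = 0.0942/(0.0291·34.4) = 0.09410 K/W
  R_beech = L/(kA) = 0.128/(0.185·34.4) = 0.02011 K/W
  R_conv,out = 1/(hA) = 1/(27.4·34.4) = 0.001061 K/W
ΣR = 0.006654 + 0.09410 + 0.02011 + 0.001061 = 0.1219 K/W
Q = ΔT/ΣR = (21.1 °C − 6.72 °C)/0.1219 = 118 W

Q = 118 W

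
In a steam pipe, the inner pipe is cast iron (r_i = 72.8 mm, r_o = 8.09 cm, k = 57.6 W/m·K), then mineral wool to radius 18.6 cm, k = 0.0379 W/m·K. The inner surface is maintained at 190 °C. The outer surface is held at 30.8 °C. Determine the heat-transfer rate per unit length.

Treat each layer as a resistance in series:
  R'_cast iron = ln(0.0809/0.0728)/(2πk) = 0.1055/(2π·57.6) = 2.915×10^-4 m·K/W
  R'_mineral wool = ln(0.186/0.0809)/(2πk) = 0.8325/(2π·0.0379) = 3.496 m·K/W
ΣR = 2.915×10^-4 + 3.496 = 3.496 m·K/W
Q' = ΔT/ΣR = (190 °C − 30.8 °C)/3.496 = 45.5 W/m

Q' = 45.5 W/m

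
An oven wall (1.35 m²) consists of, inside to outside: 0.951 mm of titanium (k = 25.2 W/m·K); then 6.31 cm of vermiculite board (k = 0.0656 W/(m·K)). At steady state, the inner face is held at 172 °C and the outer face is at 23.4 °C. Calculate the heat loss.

Q = 209 W

Treat each layer as a resistance in series:
  R_titanium = L/(kA) = 9.51×10^-4/(25.2·1.35) = 2.795×10^-5 K/W
  R_vermiculite board = L/(kA) = 0.0631/(0.0656·1.35) = 0.7125 K/W
ΣR = 2.795×10^-5 + 0.7125 = 0.7125 K/W
Q = ΔT/ΣR = (172 °C − 23.4 °C)/0.7125 = 209 W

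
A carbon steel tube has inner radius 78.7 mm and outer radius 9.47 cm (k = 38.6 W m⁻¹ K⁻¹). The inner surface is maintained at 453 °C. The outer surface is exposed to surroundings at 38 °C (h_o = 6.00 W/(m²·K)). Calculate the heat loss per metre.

Treat each layer as a resistance in series:
  R'_carbon steel = ln(0.0947/0.0787)/(2πk) = 0.1851/(2π·38.6) = 7.631×10^-4 m·K/W
  R'_conv,out = 1/(2πr h) = 1/(2π·0.0947·6.00) = 0.2801 m·K/W
ΣR = 7.631×10^-4 + 0.2801 = 0.2809 m·K/W
Q' = ΔT/ΣR = (453 °C − 38 °C)/0.2809 = 1480 W/m

Q' = 1480 W/m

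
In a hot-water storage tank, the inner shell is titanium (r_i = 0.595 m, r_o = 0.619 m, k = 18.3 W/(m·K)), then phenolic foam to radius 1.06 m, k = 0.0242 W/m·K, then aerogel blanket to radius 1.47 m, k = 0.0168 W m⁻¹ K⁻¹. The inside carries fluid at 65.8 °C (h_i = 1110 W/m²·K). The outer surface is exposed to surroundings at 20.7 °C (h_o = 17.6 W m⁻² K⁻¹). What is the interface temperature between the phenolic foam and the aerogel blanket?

T = 37.0 °C

Resistance network (inner→outer):
  R_conv,in = 1/(4πr²h) = 1/(4π·0.595²·1110) = 2.025×10^-4 K/W
  R_titanium = (1/0.595 − 1/0.619)/(4πk) = 0.06516/(4π·18.3) = 2.834×10^-4 K/W
  R_phenolic foam = (1/0.619 − 1/1.06)/(4πk) = 0.6721/(4π·0.0242) = 2.210 K/W
  R_aerogel blanket = (1/1.06 − 1/1.47)/(4πk) = 0.2631/(4π·0.0168) = 1.246 K/W
  R_conv,out = 1/(4πr²h) = 1/(4π·1.47²·17.6) = 0.002092 K/W
ΣR = 2.025×10^-4 + 2.834×10^-4 + 2.210 + 1.246 + 0.002092 = 3.459 K/W
Q = ΔT/ΣR = (65.8 °C − 20.7 °C)/3.459 = 13.04 W
From the inner boundary to the phenolic foam/aerogel blanket interface, ΣR_partial = 2.210 K/W.
T_interface = T_in − Q·ΣR_partial = 65.8 °C − (13.04)(2.210) = 37.0 °C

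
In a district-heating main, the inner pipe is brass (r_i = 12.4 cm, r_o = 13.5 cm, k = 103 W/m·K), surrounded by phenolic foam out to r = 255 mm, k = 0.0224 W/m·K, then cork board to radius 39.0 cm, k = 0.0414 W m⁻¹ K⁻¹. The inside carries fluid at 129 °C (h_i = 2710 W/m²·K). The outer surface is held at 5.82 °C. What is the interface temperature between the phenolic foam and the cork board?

T = 38.5 °C

Resistance network (inner→outer):
  R'_conv,in = 1/(2πr h) = 1/(2π·0.124·2710) = 4.736×10^-4 m·K/W
  R'_brass = ln(0.135/0.124)/(2πk) = 0.08499/(2π·103) = 1.313×10^-4 m·K/W
  R'_phenolic foam = ln(0.255/0.135)/(2πk) = 0.6360/(2π·0.0224) = 4.519 m·K/W
  R'_cork board = ln(0.390/0.255)/(2πk) = 0.4249/(2π·0.0414) = 1.633 m·K/W
ΣR = 4.736×10^-4 + 1.313×10^-4 + 4.519 + 1.633 = 6.153 m·K/W
Q' = ΔT/ΣR = (129 °C − 5.82 °C)/6.153 = 20.02 W/m
From the inner boundary to the phenolic foam/cork board interface, ΣR_partial = 4.520 m·K/W.
T_interface = T_in − Q'·ΣR_partial = 129 °C − (20.02)(4.520) = 38.5 °C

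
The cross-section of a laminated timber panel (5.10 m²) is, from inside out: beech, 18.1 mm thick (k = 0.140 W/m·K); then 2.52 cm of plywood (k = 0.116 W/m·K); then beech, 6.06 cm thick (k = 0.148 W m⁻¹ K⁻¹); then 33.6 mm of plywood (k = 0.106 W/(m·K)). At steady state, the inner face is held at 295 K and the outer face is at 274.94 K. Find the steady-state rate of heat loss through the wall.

Q = 95.3 W

Resistance network (inner→outer):
  R_beech = L/(kA) = 0.0181/(0.140·5.10) = 0.02535 K/W
  R_plywood = L/(kA) = 0.0252/(0.116·5.10) = 0.04260 K/W
  R_beech = L/(kA) = 0.0606/(0.148·5.10) = 0.08029 K/W
  R_plywood = L/(kA) = 0.0336/(0.106·5.10) = 0.06215 K/W
ΣR = 0.02535 + 0.04260 + 0.08029 + 0.06215 = 0.2104 K/W
Q = ΔT/ΣR = (295 K − 274.94 K)/0.2104 = 95.3 W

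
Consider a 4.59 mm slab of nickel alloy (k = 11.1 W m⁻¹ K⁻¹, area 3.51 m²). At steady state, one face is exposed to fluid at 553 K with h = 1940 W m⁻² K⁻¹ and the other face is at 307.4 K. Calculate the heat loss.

Treat each layer as a resistance in series:
  R_conv,in = 1/(hA) = 1/(1940·3.51) = 1.469×10^-4 K/W
  R_nickel alloy = L/(kA) = 0.00459/(11.1·3.51) = 1.178×10^-4 K/W
ΣR = 1.469×10^-4 + 1.178×10^-4 = 2.647×10^-4 K/W
Q = ΔT/ΣR = (553 K − 307.4 K)/2.647×10^-4 = 9.28×10^5 W

Q = 9.28×10^5 W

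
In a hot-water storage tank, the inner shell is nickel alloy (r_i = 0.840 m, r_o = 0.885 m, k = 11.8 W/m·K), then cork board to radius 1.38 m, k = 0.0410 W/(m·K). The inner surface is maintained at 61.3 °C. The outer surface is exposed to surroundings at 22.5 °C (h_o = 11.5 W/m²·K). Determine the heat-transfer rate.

Resistance network (inner→outer):
  R_nickel alloy = (1/0.840 − 1/0.885)/(4πk) = 0.06053/(4π·11.8) = 4.082×10^-4 K/W
  R_cork board = (1/0.885 − 1/1.38)/(4πk) = 0.4053/(4π·0.0410) = 0.7867 K/W
  R_conv,out = 1/(4πr²h) = 1/(4π·1.38²·11.5) = 0.003634 K/W
ΣR = 4.082×10^-4 + 0.7867 + 0.003634 = 0.7907 K/W
Q = ΔT/ΣR = (61.3 °C − 22.5 °C)/0.7907 = 49.1 W

Q = 49.1 W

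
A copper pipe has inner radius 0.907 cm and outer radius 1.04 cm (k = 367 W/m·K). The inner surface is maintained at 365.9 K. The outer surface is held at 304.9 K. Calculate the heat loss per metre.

Q' = 2πk·ΔT/ln(r₂/r₁) = 2π × 367 × 61 / ln(0.0104/0.00907) = 1.03×10^6 W/m

Q' = 1030 kW/m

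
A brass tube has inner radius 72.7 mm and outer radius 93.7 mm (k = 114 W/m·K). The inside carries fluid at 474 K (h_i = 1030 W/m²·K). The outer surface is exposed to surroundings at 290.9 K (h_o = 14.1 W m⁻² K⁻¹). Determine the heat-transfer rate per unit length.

Q' = 1490 W/m

Treat each layer as a resistance in series:
  R'_conv,in = 1/(2πr h) = 1/(2π·0.0727·1030) = 0.002125 m·K/W
  R'_brass = ln(0.0937/0.0727)/(2πk) = 0.2538/(2π·114) = 3.543×10^-4 m·K/W
  R'_conv,out = 1/(2πr h) = 1/(2π·0.0937·14.1) = 0.1205 m·K/W
ΣR = 0.002125 + 3.543×10^-4 + 0.1205 = 0.1230 m·K/W
Q' = ΔT/ΣR = (474 K − 290.9 K)/0.1230 = 1490 W/m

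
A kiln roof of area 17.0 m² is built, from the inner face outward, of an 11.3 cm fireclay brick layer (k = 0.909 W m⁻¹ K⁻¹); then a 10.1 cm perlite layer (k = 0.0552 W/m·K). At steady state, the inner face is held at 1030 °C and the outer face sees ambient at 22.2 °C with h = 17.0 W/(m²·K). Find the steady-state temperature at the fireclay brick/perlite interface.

Treat each layer as a resistance in series:
  R_fireclay brick = L/(kA) = 0.113/(0.909·17.0) = 0.007312 K/W
  R_perlite = L/(kA) = 0.101/(0.0552·17.0) = 0.1076 K/W
  R_conv,out = 1/(hA) = 1/(17.0·17.0) = 0.003460 K/W
ΣR = 0.007312 + 0.1076 + 0.003460 = 0.1184 K/W
Q = ΔT/ΣR = (1030 °C − 22.2 °C)/0.1184 = 8512 W
From the inner boundary to the fireclay brick/perlite interface, ΣR_partial = 0.007312 K/W.
T_interface = T_in − Q·ΣR_partial = 1030 °C − (8512)(0.007312) = 968 °C

T = 968 °C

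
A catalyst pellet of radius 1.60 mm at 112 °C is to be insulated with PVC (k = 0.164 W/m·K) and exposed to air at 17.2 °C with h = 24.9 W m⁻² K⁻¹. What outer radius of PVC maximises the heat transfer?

r_cr = 1.32 cm

For a sphere, r_cr = 2k_ins/h = 2·0.164/24.9 = 0.0132 m = 1.32 cm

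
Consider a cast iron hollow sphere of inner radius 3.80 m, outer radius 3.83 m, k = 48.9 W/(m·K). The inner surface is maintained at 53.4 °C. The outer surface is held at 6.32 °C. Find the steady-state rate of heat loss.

Q = 14000 kW

Q = 4πk·ΔT/(1/r₁ − 1/r₂) = 4π × 48.9 × 47.08 / (1/3.80 − 1/3.83) = 1.40×10^7 W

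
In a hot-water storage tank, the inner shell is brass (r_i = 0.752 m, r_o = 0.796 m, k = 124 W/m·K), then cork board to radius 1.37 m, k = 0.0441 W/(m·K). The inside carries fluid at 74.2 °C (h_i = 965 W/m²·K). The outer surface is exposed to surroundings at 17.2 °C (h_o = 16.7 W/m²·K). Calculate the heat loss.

Treat each layer as a resistance in series:
  R_conv,in = 1/(4πr²h) = 1/(4π·0.752²·965) = 1.458×10^-4 K/W
  R_brass = (1/0.752 − 1/0.796)/(4πk) = 0.07351/(4π·124) = 4.717×10^-5 K/W
  R_cork board = (1/0.796 − 1/1.37)/(4πk) = 0.5264/(4π·0.0441) = 0.9498 K/W
  R_conv,out = 1/(4πr²h) = 1/(4π·1.37²·16.7) = 0.002539 K/W
ΣR = 1.458×10^-4 + 4.717×10^-5 + 0.9498 + 0.002539 = 0.9525 K/W
Q = ΔT/ΣR = (74.2 °C − 17.2 °C)/0.9525 = 59.8 W

Q = 59.8 W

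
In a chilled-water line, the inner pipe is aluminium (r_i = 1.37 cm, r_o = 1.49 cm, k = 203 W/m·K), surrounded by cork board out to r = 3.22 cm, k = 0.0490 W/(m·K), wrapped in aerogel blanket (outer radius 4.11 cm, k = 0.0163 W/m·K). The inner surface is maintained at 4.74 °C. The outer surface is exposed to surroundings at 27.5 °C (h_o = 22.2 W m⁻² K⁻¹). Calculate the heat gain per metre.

Resistance network (inner→outer):
  R'_aluminium = ln(0.0149/0.0137)/(2πk) = 0.08397/(2π·203) = 6.583×10^-5 m·K/W
  R'_cork board = ln(0.0322/0.0149)/(2πk) = 0.7706/(2π·0.0490) = 2.503 m·K/W
  R'_aerogel blanket = ln(0.0411/0.0322)/(2πk) = 0.2440/(2π·0.0163) = 2.383 m·K/W
  R'_conv,out = 1/(2πr h) = 1/(2π·0.0411·22.2) = 0.1744 m·K/W
ΣR = 6.583×10^-5 + 2.503 + 2.383 + 0.1744 = 5.060 m·K/W
Q' = ΔT/ΣR = (4.74 °C − 27.5 °C)/5.060 = -4.50 W/m
(Negative Q' ⇒ heat flows inward; heat gain = 4.50 W/m.)

Q' = 4.50 W/m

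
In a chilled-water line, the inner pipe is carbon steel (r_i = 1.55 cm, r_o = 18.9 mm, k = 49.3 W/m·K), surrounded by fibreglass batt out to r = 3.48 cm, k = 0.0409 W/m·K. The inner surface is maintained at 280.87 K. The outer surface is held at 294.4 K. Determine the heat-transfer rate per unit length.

Treat each layer as a resistance in series:
  R'_carbon steel = ln(0.0189/0.0155)/(2πk) = 0.1983/(2π·49.3) = 6.402×10^-4 m·K/W
  R'_fibreglass batt = ln(0.0348/0.0189)/(2πk) = 0.6105/(2π·0.0409) = 2.375 m·K/W
ΣR = 6.402×10^-4 + 2.375 = 2.376 m·K/W
Q' = ΔT/ΣR = (280.87 K − 294.4 K)/2.376 = -5.69 W/m
(Negative Q' ⇒ heat flows inward; heat gain = 5.69 W/m.)

Q' = 5.69 W/m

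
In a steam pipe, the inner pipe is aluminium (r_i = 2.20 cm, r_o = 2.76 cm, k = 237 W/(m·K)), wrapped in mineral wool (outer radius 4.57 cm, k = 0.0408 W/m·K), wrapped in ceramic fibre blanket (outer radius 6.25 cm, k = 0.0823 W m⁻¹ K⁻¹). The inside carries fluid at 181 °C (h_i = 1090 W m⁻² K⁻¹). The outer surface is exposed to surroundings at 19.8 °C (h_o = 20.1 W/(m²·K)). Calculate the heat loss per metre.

Treat each layer as a resistance in series:
  R'_conv,in = 1/(2πr h) = 1/(2π·0.0220·1090) = 0.006637 m·K/W
  R'_aluminium = ln(0.0276/0.0220)/(2πk) = 0.2268/(2π·237) = 1.523×10^-4 m·K/W
  R'_mineral wool = ln(0.0457/0.0276)/(2πk) = 0.5043/(2π·0.0408) = 1.967 m·K/W
  R'_ceramic fibre blanket = ln(0.0625/0.0457)/(2πk) = 0.3131/(2π·0.0823) = 0.6054 m·K/W
  R'_conv,out = 1/(2πr h) = 1/(2π·0.0625·20.1) = 0.1267 m·K/W
ΣR = 0.006637 + 1.523×10^-4 + 1.967 + 0.6054 + 0.1267 = 2.706 m·K/W
Q' = ΔT/ΣR = (181 °C − 19.8 °C)/2.706 = 59.6 W/m

Q' = 59.6 W/m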